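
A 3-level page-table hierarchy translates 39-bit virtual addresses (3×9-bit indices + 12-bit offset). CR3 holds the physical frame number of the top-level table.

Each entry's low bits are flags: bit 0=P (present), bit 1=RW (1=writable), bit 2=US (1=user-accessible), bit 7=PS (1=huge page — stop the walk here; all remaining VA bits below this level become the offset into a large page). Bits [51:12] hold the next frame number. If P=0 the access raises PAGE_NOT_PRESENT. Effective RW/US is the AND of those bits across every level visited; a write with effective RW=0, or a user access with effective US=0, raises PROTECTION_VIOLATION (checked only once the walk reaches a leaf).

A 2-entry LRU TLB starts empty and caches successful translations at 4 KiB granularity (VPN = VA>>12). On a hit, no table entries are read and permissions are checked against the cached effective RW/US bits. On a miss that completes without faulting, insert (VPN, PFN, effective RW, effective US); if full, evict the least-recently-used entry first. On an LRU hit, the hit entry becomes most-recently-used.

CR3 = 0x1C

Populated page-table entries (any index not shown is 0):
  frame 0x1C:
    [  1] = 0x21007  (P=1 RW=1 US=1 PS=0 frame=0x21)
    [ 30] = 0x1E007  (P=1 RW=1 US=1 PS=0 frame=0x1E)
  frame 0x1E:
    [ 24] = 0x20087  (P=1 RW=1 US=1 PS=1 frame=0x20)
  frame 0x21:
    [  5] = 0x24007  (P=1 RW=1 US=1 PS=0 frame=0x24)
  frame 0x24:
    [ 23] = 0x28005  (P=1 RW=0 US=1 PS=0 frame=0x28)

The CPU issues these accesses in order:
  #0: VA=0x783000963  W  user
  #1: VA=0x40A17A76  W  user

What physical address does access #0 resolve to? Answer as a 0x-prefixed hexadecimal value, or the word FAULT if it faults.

Per-access translation:
#0 VA=0x783000963 (w,user):
  L0: frame=0x1C idx=30 entry=0x1E007 [P=1 RW=1 US=1 PS=0]
  L1: frame=0x1E idx=24 entry=0x20087 [P=1 RW=1 US=1 PS=1]
  → PA=0x20963 (huge @L1)  (2 entries read)
#1 VA=0x40A17A76 (w,user):
  L0: frame=0x1C idx=1 entry=0x21007 [P=1 RW=1 US=1 PS=0]
  L1: frame=0x21 idx=5 entry=0x24007 [P=1 RW=1 US=1 PS=0]
  L2: frame=0x24 idx=23 entry=0x28005 [P=1 RW=0 US=1 PS=0]
  ⇒ fault: PROTECTION_VIOLATION  — 3 lookups

Access #0 PA: 0x20963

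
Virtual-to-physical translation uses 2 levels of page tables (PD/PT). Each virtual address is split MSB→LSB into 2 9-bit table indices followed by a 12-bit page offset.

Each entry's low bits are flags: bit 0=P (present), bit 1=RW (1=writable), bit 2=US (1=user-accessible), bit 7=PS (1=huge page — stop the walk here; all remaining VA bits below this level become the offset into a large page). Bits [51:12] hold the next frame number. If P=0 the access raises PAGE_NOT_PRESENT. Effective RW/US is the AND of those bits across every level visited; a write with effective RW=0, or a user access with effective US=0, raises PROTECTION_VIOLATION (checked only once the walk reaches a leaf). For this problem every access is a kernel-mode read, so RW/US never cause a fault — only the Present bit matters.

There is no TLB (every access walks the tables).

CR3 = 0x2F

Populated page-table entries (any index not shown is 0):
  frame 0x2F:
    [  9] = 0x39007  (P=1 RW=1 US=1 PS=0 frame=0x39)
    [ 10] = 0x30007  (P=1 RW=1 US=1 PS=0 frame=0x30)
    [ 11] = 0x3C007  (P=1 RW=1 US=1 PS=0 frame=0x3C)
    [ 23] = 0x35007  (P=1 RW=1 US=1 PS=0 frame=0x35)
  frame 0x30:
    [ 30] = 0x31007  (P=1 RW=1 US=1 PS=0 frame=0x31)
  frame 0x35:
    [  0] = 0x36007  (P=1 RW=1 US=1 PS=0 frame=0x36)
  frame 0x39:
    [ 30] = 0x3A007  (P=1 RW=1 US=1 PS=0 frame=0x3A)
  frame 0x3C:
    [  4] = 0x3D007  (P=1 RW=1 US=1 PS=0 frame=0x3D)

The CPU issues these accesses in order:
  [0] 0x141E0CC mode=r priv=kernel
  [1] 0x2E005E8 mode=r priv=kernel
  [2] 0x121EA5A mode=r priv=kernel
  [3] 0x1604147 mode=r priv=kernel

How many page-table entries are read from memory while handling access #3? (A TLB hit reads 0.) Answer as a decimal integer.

Trace:
#0 VA=0x141E0CC (r,kernel):
  L0 @0x2F[10] → 0x30007  P=1,RW=1,US=1,PS=0
  L1 @0x30[30] → 0x31007  P=1,RW=1,US=1,PS=0
  ✓ 0x310CC  — 2 lookups
#1 VA=0x2E005E8 (r,kernel):
  L0 @0x2F[23] → 0x35007  P=1,RW=1,US=1,PS=0
  L1 @0x35[0] → 0x36007  P=1,RW=1,US=1,PS=0
  ✓ 0x365E8  — 2 lookups
#2 VA=0x121EA5A (r,kernel):
  L0 @0x2F[9] → 0x39007  P=1,RW=1,US=1,PS=0
  L1 @0x39[30] → 0x3A007  P=1,RW=1,US=1,PS=0
  ✓ 0x3AA5A  — 2 lookups
#3 VA=0x1604147 (r,kernel):
  L0 @0x2F[11] → 0x3C007  P=1,RW=1,US=1,PS=0
  L1 @0x3C[4] → 0x3D007  P=1,RW=1,US=1,PS=0
  ✓ 0x3D147  — 2 lookups

Entries read for #3: 2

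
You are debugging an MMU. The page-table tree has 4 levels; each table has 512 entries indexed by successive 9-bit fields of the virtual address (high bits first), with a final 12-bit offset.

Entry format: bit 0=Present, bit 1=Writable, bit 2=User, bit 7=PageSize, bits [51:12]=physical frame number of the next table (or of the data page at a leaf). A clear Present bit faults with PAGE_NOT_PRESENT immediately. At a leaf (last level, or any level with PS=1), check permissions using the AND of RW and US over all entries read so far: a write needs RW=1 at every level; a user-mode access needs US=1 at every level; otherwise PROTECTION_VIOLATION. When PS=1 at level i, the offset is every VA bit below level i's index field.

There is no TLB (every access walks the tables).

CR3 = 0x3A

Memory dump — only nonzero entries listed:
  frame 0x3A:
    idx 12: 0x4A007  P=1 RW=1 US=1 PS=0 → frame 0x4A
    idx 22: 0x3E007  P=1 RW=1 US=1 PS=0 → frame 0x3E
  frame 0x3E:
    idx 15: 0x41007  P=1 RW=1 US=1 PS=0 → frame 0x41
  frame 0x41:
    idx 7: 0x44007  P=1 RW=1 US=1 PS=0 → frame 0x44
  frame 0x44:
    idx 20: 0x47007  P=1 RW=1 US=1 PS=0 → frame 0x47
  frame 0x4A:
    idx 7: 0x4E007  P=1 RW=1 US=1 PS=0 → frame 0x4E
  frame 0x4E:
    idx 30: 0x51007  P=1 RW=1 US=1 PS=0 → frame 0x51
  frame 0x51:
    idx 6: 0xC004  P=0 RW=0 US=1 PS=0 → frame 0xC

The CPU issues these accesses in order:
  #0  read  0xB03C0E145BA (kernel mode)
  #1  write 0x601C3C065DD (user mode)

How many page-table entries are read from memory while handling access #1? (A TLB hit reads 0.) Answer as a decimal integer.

Trace:
#0 VA=0xB03C0E145BA (r,kernel):
  L0: frame=0x3A idx=22 entry=0x3E007 [P=1 RW=1 US=1 PS=0]
  L1: frame=0x3E idx=15 entry=0x41007 [P=1 RW=1 US=1 PS=0]
  L2: frame=0x41 idx=7 entry=0x44007 [P=1 RW=1 US=1 PS=0]
  L3: frame=0x44 idx=20 entry=0x47007 [P=1 RW=1 US=1 PS=0]
  ✓ 0x475BA  — 4 lookups
#1 VA=0x601C3C065DD (w,user):
  L0: frame=0x3A idx=12 entry=0x4A007 [P=1 RW=1 US=1 PS=0]
  L1: frame=0x4A idx=7 entry=0x4E007 [P=1 RW=1 US=1 PS=0]
  L2: frame=0x4E idx=30 entry=0x51007 [P=1 RW=1 US=1 PS=0]
  L3: frame=0x51 idx=6 entry=0xC004 [P=0 RW=0 US=1 PS=0]
  ✗ PAGE_NOT_PRESENT  [4 reads]

Entries read for #1: 4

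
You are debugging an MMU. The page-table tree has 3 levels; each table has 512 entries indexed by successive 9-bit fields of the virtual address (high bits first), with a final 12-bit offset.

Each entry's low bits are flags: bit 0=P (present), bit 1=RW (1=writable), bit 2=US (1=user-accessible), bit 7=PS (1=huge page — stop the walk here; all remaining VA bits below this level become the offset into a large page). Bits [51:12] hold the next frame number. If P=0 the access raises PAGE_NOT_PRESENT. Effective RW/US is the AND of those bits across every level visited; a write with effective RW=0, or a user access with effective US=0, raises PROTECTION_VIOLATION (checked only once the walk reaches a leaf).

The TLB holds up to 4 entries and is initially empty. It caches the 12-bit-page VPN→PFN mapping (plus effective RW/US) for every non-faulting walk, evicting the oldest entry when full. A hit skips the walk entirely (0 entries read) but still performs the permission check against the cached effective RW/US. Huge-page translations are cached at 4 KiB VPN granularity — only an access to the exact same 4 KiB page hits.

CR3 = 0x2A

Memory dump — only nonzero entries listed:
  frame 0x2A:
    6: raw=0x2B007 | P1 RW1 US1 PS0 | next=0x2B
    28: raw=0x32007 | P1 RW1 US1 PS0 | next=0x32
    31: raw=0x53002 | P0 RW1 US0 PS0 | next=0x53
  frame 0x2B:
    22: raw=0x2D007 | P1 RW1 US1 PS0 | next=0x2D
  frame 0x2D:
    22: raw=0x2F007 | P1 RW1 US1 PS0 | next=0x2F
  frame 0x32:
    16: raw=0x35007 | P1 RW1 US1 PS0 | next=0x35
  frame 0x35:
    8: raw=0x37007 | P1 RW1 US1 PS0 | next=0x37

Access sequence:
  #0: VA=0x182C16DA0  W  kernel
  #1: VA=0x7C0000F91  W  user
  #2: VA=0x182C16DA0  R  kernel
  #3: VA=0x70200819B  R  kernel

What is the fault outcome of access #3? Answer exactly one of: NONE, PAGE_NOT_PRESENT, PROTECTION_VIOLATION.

Walk each access:
#0 VA=0x182C16DA0 (w,kernel):
  lvl0: tbl 0x2A, slot 6 ⇒ 0x2B007 (P1/RW1/US1/PS0)
  lvl1: tbl 0x2B, slot 22 ⇒ 0x2D007 (P1/RW1/US1/PS0)
  lvl2: tbl 0x2D, slot 22 ⇒ 0x2F007 (P1/RW1/US1/PS0)
  ✓ 0x2FDA0  — 3 lookups
#1 VA=0x7C0000F91 (w,user):
  lvl0: tbl 0x2A, slot 31 ⇒ 0x53002 (P0/RW1/US0/PS0)
  ⇒ fault: PAGE_NOT_PRESENT  — 1 lookups
#2 VA=0x182C16DA0 (r,kernel):
  TLB hit vpn=0x182C16 → PA=0x2FDA0
#3 VA=0x70200819B (r,kernel):
  lvl0: tbl 0x2A, slot 28 ⇒ 0x32007 (P1/RW1/US1/PS0)
  lvl1: tbl 0x32, slot 16 ⇒ 0x35007 (P1/RW1/US1/PS0)
  lvl2: tbl 0x35, slot 8 ⇒ 0x37007 (P1/RW1/US1/PS0)
  ✓ 0x3719B  — 3 lookups

Access #3 fault: NONE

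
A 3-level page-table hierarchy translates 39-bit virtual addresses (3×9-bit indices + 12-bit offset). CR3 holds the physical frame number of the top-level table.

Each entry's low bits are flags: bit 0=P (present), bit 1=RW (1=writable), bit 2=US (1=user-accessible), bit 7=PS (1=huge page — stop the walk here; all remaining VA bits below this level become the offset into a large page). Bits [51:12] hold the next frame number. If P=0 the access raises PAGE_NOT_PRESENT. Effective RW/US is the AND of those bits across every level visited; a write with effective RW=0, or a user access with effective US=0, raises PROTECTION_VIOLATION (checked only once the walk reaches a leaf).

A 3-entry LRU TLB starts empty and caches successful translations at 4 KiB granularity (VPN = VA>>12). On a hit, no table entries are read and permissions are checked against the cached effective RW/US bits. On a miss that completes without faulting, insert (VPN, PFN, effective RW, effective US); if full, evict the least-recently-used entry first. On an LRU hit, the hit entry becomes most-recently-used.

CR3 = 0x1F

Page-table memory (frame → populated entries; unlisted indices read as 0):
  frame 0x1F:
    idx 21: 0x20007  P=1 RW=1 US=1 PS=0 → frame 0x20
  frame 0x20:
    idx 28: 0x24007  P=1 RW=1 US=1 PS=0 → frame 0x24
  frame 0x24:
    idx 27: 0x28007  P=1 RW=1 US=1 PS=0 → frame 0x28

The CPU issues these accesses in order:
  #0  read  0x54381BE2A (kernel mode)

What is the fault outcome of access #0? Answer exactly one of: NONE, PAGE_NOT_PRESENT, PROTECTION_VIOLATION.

Trace:
#0 VA=0x54381BE2A (r,kernel):
  lvl0: tbl 0x1F, slot 21 ⇒ 0x20007 (P1/RW1/US1/PS0)
  lvl1: tbl 0x20, slot 28 ⇒ 0x24007 (P1/RW1/US1/PS0)
  lvl2: tbl 0x24, slot 27 ⇒ 0x28007 (P1/RW1/US1/PS0)
  ✓ 0x28E2A  — 3 lookups

Access #0 fault: NONE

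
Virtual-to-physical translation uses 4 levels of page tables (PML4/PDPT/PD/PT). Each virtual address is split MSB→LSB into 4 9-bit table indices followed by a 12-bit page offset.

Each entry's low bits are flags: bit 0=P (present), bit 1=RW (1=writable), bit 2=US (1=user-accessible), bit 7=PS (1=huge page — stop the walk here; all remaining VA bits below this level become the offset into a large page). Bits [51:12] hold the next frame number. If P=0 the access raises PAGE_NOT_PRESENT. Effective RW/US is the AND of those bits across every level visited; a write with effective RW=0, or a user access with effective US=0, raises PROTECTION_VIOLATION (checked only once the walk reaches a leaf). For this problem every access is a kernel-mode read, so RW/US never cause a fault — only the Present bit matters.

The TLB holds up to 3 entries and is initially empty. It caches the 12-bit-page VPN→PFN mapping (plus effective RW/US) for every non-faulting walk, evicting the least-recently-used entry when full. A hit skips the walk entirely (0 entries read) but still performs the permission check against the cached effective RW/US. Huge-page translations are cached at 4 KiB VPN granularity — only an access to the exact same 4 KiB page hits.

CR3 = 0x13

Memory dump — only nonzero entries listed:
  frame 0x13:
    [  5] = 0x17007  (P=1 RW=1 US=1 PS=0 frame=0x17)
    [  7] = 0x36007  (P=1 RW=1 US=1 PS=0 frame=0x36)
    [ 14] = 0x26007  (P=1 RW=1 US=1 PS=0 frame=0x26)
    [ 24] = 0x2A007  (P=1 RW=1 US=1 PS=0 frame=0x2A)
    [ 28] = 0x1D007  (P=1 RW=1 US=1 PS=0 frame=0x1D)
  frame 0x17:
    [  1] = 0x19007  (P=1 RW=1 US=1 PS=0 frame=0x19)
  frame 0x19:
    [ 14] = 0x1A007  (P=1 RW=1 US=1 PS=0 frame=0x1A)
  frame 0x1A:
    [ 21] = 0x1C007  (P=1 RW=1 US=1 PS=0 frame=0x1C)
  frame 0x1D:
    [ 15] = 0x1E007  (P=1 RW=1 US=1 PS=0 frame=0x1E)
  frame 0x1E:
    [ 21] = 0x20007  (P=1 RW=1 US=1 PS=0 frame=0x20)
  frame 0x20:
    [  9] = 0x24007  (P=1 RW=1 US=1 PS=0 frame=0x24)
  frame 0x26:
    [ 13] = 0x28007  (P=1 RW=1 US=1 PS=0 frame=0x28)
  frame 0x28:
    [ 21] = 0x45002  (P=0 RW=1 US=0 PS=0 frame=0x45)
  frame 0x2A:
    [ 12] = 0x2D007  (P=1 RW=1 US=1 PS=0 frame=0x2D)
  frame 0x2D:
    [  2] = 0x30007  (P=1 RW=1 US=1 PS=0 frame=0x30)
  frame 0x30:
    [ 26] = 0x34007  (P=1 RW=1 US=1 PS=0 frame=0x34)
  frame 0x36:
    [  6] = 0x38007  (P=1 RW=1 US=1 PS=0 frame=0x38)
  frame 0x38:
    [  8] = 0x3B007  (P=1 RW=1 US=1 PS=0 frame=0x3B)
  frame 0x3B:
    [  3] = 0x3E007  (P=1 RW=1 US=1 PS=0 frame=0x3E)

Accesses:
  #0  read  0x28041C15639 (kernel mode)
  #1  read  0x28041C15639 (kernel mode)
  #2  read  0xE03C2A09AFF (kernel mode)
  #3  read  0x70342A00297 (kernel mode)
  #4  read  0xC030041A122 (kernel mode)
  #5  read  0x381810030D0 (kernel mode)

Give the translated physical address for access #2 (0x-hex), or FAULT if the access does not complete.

Per-access translation:
#0 VA=0x28041C15639 (r,kernel):
  lvl0: tbl 0x13, slot 5 ⇒ 0x17007 (P1/RW1/US1/PS0)
  lvl1: tbl 0x17, slot 1 ⇒ 0x19007 (P1/RW1/US1/PS0)
  lvl2: tbl 0x19, slot 14 ⇒ 0x1A007 (P1/RW1/US1/PS0)
  lvl3: tbl 0x1A, slot 21 ⇒ 0x1C007 (P1/RW1/US1/PS0)
  ⇒ phys 0x1C639  [4 reads]
#1 VA=0x28041C15639 (r,kernel):
  TLB hit vpn=0x28041C15 → PA=0x1C639
#2 VA=0xE03C2A09AFF (r,kernel):
  lvl0: tbl 0x13, slot 28 ⇒ 0x1D007 (P1/RW1/US1/PS0)
  lvl1: tbl 0x1D, slot 15 ⇒ 0x1E007 (P1/RW1/US1/PS0)
  lvl2: tbl 0x1E, slot 21 ⇒ 0x20007 (P1/RW1/US1/PS0)
  lvl3: tbl 0x20, slot 9 ⇒ 0x24007 (P1/RW1/US1/PS0)
  ⇒ phys 0x24AFF  [4 reads]
#3 VA=0x70342A00297 (r,kernel):
  lvl0: tbl 0x13, slot 14 ⇒ 0x26007 (P1/RW1/US1/PS0)
  lvl1: tbl 0x26, slot 13 ⇒ 0x28007 (P1/RW1/US1/PS0)
  lvl2: tbl 0x28, slot 21 ⇒ 0x45002 (P0/RW1/US0/PS0)
  ⇒ fault: PAGE_NOT_PRESENT  — 3 lookups
#4 VA=0xC030041A122 (r,kernel):
  lvl0: tbl 0x13, slot 24 ⇒ 0x2A007 (P1/RW1/US1/PS0)
  lvl1: tbl 0x2A, slot 12 ⇒ 0x2D007 (P1/RW1/US1/PS0)
  lvl2: tbl 0x2D, slot 2 ⇒ 0x30007 (P1/RW1/US1/PS0)
  lvl3: tbl 0x30, slot 26 ⇒ 0x34007 (P1/RW1/US1/PS0)
  ⇒ phys 0x34122  [4 reads]
#5 VA=0x381810030D0 (r,kernel):
  lvl0: tbl 0x13, slot 7 ⇒ 0x36007 (P1/RW1/US1/PS0)
  lvl1: tbl 0x36, slot 6 ⇒ 0x38007 (P1/RW1/US1/PS0)
  lvl2: tbl 0x38, slot 8 ⇒ 0x3B007 (P1/RW1/US1/PS0)
  lvl3: tbl 0x3B, slot 3 ⇒ 0x3E007 (P1/RW1/US1/PS0)
  ⇒ phys 0x3E0D0  [4 reads]

Access #2 PA: 0x24AFF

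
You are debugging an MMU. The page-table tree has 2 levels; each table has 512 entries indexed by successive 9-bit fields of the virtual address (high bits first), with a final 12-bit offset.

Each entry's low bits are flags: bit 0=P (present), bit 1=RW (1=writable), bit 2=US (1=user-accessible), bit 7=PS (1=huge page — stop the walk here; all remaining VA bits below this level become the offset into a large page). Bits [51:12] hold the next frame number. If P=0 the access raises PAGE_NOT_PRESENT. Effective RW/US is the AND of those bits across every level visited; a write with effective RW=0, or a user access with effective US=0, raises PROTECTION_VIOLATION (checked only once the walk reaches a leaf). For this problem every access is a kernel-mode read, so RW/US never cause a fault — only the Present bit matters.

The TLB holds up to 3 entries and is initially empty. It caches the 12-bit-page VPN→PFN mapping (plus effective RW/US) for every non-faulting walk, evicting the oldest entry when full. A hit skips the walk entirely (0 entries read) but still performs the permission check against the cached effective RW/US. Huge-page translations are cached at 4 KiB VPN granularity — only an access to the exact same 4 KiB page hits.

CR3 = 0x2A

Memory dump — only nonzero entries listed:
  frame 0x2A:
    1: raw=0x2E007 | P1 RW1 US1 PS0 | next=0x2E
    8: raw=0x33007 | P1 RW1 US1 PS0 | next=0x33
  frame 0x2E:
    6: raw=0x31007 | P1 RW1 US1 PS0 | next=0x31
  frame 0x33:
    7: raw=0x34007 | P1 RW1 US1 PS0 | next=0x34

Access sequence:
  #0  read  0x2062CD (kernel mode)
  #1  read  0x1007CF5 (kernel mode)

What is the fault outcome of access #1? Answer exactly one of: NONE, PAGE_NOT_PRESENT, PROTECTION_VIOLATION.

Trace:
#0 VA=0x2062CD (r,kernel):
  lvl0: tbl 0x2A, slot 1 ⇒ 0x2E007 (P1/RW1/US1/PS0)
  lvl1: tbl 0x2E, slot 6 ⇒ 0x31007 (P1/RW1/US1/PS0)
  ⇒ phys 0x312CD  [2 reads]
#1 VA=0x1007CF5 (r,kernel):
  lvl0: tbl 0x2A, slot 8 ⇒ 0x33007 (P1/RW1/US1/PS0)
  lvl1: tbl 0x33, slot 7 ⇒ 0x34007 (P1/RW1/US1/PS0)
  ⇒ phys 0x34CF5  [2 reads]

Access #1 fault: NONE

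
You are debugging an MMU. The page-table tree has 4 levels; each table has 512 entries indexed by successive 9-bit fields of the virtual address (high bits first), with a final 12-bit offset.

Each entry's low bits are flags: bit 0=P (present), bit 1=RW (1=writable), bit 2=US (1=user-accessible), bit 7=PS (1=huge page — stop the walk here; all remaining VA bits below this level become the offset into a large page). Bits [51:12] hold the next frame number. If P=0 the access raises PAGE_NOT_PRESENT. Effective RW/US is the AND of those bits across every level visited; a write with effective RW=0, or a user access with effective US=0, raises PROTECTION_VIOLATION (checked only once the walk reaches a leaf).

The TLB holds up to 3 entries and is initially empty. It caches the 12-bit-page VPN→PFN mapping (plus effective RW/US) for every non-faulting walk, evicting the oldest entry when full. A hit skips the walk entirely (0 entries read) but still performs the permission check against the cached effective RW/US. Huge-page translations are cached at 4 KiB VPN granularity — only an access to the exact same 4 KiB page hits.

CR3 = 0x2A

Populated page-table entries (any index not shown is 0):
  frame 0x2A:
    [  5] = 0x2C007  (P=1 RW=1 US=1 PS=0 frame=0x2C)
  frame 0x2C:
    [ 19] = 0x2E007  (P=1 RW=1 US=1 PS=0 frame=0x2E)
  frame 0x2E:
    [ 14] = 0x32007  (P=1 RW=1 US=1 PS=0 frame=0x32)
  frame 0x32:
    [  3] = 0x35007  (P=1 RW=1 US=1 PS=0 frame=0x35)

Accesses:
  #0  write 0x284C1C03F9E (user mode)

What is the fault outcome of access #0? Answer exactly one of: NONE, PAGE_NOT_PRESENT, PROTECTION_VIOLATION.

Trace:
#0 VA=0x284C1C03F9E (w,user):
  lvl0: tbl 0x2A, slot 5 ⇒ 0x2C007 (P1/RW1/US1/PS0)
  lvl1: tbl 0x2C, slot 19 ⇒ 0x2E007 (P1/RW1/US1/PS0)
  lvl2: tbl 0x2E, slot 14 ⇒ 0x32007 (P1/RW1/US1/PS0)
  lvl3: tbl 0x32, slot 3 ⇒ 0x35007 (P1/RW1/US1/PS0)
  → PA=0x35F9E  (4 entries read)

Access #0 fault: NONE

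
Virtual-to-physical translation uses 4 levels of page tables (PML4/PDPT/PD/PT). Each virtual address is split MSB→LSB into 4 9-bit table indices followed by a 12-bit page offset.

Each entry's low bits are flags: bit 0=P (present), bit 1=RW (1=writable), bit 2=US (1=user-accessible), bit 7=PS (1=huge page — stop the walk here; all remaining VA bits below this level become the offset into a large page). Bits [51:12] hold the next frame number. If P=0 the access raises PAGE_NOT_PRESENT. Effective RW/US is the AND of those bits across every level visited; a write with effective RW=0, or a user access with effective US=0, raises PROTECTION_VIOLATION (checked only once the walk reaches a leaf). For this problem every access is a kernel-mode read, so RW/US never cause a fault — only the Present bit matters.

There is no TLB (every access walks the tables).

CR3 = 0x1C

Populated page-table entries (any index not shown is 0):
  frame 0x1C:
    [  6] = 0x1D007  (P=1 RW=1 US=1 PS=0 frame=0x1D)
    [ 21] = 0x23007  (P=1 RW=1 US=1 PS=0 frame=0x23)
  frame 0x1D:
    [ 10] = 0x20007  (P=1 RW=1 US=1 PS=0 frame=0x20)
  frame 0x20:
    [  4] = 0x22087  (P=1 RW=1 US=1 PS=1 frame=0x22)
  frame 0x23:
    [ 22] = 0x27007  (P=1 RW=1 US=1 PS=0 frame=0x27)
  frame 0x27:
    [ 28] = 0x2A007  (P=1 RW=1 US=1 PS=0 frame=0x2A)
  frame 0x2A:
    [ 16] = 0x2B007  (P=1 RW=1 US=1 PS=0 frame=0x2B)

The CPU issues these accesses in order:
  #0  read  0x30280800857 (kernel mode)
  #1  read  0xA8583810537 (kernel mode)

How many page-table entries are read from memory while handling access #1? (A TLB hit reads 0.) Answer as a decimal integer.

Per-access translation:
#0 VA=0x30280800857 (r,kernel):
  lvl0: tbl 0x1C, slot 6 ⇒ 0x1D007 (P1/RW1/US1/PS0)
  lvl1: tbl 0x1D, slot 10 ⇒ 0x20007 (P1/RW1/US1/PS0)
  lvl2: tbl 0x20, slot 4 ⇒ 0x22087 (P1/RW1/US1/PS1)
  → PA=0x22857 (huge @L2)  (3 entries read)
#1 VA=0xA8583810537 (r,kernel):
  lvl0: tbl 0x1C, slot 21 ⇒ 0x23007 (P1/RW1/US1/PS0)
  lvl1: tbl 0x23, slot 22 ⇒ 0x27007 (P1/RW1/US1/PS0)
  lvl2: tbl 0x27, slot 28 ⇒ 0x2A007 (P1/RW1/US1/PS0)
  lvl3: tbl 0x2A, slot 16 ⇒ 0x2B007 (P1/RW1/US1/PS0)
  → PA=0x2B537  (4 entries read)

Entries read for #1: 4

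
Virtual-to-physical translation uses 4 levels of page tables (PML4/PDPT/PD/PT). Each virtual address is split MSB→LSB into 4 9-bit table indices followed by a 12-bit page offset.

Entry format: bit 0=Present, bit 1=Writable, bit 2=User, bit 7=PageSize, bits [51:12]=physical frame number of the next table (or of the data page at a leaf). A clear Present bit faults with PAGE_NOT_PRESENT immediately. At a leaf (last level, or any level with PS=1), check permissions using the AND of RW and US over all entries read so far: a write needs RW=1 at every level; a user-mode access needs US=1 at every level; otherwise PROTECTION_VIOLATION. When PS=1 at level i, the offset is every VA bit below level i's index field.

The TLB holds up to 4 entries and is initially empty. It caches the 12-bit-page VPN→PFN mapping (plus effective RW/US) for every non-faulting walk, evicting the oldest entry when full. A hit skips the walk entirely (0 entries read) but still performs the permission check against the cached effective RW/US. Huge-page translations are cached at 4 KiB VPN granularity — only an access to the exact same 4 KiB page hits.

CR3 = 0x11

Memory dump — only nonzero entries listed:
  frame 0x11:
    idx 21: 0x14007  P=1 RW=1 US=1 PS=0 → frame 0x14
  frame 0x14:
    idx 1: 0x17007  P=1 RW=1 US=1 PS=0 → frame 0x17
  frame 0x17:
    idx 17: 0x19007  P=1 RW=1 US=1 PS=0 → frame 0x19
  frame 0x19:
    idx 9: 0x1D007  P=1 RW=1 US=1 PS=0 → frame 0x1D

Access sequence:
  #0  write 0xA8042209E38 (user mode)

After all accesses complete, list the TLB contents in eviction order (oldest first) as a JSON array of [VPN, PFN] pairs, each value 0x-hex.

Walk each access:
#0 VA=0xA8042209E38 (w,user):
  L0: frame=0x11 idx=21 entry=0x14007 [P=1 RW=1 US=1 PS=0]
  L1: frame=0x14 idx=1 entry=0x17007 [P=1 RW=1 US=1 PS=0]
  L2: frame=0x17 idx=17 entry=0x19007 [P=1 RW=1 US=1 PS=0]
  L3: frame=0x19 idx=9 entry=0x1D007 [P=1 RW=1 US=1 PS=0]
  ✓ 0x1DE38  — 4 lookups

TLB: [["0xA8042209", "0x1D"]]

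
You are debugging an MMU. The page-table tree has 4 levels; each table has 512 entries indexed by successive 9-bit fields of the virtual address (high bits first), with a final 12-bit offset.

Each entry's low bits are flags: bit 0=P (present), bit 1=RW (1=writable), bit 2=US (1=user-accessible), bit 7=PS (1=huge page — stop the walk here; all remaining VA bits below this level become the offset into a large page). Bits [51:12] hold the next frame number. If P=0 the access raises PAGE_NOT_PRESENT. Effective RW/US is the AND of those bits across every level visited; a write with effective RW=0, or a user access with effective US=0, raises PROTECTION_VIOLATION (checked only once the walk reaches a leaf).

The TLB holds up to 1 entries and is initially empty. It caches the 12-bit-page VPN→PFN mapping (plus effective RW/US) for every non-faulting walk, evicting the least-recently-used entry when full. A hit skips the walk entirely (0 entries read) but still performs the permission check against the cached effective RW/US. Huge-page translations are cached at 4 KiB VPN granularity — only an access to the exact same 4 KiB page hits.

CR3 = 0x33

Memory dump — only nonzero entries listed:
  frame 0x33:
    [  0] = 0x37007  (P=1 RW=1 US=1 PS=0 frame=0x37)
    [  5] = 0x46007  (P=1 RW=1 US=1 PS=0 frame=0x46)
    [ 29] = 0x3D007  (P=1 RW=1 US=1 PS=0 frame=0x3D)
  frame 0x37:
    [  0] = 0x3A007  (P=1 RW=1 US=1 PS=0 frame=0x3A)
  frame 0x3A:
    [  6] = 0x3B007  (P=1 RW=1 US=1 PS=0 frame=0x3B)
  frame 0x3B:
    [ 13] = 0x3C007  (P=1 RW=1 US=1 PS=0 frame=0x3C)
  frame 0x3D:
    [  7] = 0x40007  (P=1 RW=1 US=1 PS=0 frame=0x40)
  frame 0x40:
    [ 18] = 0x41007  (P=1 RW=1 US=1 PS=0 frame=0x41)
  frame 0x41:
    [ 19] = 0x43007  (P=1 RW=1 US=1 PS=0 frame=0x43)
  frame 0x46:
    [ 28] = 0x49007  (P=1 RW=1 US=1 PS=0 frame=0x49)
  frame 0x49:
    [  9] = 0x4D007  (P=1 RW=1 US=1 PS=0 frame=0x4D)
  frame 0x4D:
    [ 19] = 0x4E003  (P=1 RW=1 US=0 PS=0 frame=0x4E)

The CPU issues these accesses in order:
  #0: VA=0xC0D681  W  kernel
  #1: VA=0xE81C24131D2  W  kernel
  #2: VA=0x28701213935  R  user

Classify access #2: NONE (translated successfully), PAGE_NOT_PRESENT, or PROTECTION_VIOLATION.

Trace:
#0 VA=0xC0D681 (w,kernel):
  L0 @0x33[0] → 0x37007  P=1,RW=1,US=1,PS=0
  L1 @0x37[0] → 0x3A007  P=1,RW=1,US=1,PS=0
  L2 @0x3A[6] → 0x3B007  P=1,RW=1,US=1,PS=0
  L3 @0x3B[13] → 0x3C007  P=1,RW=1,US=1,PS=0
  ⇒ phys 0x3C681  [4 reads]
#1 VA=0xE81C24131D2 (w,kernel):
  L0 @0x33[29] → 0x3D007  P=1,RW=1,US=1,PS=0
  L1 @0x3D[7] → 0x40007  P=1,RW=1,US=1,PS=0
  L2 @0x40[18] → 0x41007  P=1,RW=1,US=1,PS=0
  L3 @0x41[19] → 0x43007  P=1,RW=1,US=1,PS=0
  ⇒ phys 0x431D2  [4 reads]
#2 VA=0x28701213935 (r,user):
  L0 @0x33[5] → 0x46007  P=1,RW=1,US=1,PS=0
  L1 @0x46[28] → 0x49007  P=1,RW=1,US=1,PS=0
  L2 @0x49[9] → 0x4D007  P=1,RW=1,US=1,PS=0
  L3 @0x4D[19] → 0x4E003  P=1,RW=1,US=0,PS=0
  ⇒ fault: PROTECTION_VIOLATION  — 4 lookups

Access #2 fault: PROTECTION_VIOLATION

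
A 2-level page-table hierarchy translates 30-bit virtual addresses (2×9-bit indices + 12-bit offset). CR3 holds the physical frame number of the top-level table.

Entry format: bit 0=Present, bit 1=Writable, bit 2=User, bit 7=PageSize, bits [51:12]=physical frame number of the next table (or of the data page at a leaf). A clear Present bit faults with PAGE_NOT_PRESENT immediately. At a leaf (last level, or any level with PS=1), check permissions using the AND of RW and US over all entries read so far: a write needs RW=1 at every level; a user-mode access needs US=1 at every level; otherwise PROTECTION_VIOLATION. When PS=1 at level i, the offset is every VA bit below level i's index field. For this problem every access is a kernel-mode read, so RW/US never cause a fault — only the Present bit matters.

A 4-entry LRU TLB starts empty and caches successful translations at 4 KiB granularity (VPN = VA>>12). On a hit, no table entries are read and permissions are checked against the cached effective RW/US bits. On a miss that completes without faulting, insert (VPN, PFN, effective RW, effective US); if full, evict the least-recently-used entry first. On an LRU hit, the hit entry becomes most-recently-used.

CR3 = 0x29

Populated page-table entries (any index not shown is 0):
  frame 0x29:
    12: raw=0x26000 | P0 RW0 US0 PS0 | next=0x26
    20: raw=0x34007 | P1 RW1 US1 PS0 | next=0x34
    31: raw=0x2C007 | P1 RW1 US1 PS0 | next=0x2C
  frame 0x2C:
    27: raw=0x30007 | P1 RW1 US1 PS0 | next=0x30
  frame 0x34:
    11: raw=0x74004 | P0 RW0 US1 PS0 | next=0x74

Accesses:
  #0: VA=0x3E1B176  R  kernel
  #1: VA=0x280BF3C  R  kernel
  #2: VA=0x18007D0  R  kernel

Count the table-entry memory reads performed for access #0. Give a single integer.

Walk each access:
#0 VA=0x3E1B176 (r,kernel):
  L0 @0x29[31] → 0x2C007  P=1,RW=1,US=1,PS=0
  L1 @0x2C[27] → 0x30007  P=1,RW=1,US=1,PS=0
  ✓ 0x30176  — 2 lookups
#1 VA=0x280BF3C (r,kernel):
  L0 @0x29[20] → 0x34007  P=1,RW=1,US=1,PS=0
  L1 @0x34[11] → 0x74004  P=0,RW=0,US=1,PS=0
  → PAGE_NOT_PRESENT  (2 entries read)
#2 VA=0x18007D0 (r,kernel):
  L0 @0x29[12] → 0x26000  P=0,RW=0,US=0,PS=0
  → PAGE_NOT_PRESENT  (1 entries read)

Entries read for #0: 2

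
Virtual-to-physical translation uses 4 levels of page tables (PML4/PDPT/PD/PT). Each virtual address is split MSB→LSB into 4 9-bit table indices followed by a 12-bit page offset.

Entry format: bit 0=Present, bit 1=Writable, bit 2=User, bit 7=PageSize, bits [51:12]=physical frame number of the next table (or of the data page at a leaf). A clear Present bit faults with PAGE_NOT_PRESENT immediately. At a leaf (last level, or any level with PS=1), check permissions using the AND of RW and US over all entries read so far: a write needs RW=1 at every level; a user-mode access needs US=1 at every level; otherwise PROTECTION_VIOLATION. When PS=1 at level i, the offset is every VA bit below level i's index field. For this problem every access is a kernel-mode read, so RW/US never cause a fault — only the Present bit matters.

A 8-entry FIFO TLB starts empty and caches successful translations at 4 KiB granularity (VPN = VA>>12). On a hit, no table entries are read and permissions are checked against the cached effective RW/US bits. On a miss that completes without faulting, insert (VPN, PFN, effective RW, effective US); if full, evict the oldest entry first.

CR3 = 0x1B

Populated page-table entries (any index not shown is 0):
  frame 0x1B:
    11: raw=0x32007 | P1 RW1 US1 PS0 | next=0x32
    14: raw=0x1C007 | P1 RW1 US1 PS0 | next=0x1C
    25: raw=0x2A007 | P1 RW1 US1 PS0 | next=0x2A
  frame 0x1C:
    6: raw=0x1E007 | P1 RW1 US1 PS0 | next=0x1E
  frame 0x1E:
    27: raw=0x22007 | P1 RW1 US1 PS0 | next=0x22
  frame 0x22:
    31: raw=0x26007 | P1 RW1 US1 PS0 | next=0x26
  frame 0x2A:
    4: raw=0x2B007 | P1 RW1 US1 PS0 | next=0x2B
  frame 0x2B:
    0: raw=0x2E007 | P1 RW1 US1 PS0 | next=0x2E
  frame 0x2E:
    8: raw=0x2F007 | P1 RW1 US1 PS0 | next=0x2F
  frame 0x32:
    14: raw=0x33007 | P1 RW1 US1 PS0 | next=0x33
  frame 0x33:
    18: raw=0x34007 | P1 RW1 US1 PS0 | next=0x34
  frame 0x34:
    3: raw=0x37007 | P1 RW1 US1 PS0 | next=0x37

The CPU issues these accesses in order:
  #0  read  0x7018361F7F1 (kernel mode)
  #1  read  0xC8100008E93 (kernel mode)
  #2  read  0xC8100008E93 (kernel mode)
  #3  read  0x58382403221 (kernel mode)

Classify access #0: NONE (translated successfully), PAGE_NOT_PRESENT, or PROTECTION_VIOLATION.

Trace:
#0 VA=0x7018361F7F1 (r,kernel):
  L0 @0x1B[14] → 0x1C007  P=1,RW=1,US=1,PS=0
  L1 @0x1C[6] → 0x1E007  P=1,RW=1,US=1,PS=0
  L2 @0x1E[27] → 0x22007  P=1,RW=1,US=1,PS=0
  L3 @0x22[31] → 0x26007  P=1,RW=1,US=1,PS=0
  ✓ 0x267F1  — 4 lookups
#1 VA=0xC8100008E93 (r,kernel):
  L0 @0x1B[25] → 0x2A007  P=1,RW=1,US=1,PS=0
  L1 @0x2A[4] → 0x2B007  P=1,RW=1,US=1,PS=0
  L2 @0x2B[0] → 0x2E007  P=1,RW=1,US=1,PS=0
  L3 @0x2E[8] → 0x2F007  P=1,RW=1,US=1,PS=0
  ✓ 0x2FE93  — 4 lookups
#2 VA=0xC8100008E93 (r,kernel):
  TLB hit vpn=0xC8100008 → PA=0x2FE93
#3 VA=0x58382403221 (r,kernel):
  L0 @0x1B[11] → 0x32007  P=1,RW=1,US=1,PS=0
  L1 @0x32[14] → 0x33007  P=1,RW=1,US=1,PS=0
  L2 @0x33[18] → 0x34007  P=1,RW=1,US=1,PS=0
  L3 @0x34[3] → 0x37007  P=1,RW=1,US=1,PS=0
  ✓ 0x37221  — 4 lookups

Access #0 fault: NONE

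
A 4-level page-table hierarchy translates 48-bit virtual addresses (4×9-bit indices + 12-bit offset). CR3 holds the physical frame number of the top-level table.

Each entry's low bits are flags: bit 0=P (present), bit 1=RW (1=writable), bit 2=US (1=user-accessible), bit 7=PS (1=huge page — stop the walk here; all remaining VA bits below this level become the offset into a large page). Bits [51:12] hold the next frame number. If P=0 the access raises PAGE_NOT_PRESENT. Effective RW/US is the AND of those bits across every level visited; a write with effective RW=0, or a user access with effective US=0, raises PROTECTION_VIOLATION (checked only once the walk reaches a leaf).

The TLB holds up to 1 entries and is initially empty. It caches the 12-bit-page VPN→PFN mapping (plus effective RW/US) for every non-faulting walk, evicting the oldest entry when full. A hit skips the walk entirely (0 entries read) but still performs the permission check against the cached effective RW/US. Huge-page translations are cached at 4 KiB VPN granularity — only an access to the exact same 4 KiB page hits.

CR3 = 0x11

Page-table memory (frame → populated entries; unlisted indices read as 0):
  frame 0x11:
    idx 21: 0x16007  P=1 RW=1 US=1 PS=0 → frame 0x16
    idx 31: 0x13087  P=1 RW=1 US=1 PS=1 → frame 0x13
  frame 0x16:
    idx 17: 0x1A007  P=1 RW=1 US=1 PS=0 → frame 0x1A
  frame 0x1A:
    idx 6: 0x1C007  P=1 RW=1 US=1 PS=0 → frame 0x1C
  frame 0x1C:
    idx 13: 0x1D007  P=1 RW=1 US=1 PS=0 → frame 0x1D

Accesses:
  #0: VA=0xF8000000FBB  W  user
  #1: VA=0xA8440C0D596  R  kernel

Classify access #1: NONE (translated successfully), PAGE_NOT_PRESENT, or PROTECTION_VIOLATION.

Trace:
#0 VA=0xF8000000FBB (w,user):
  [0] read 0x11 idx=31: raw=0x13087 flags P=1 W=1 U=1 S=1
  ⇒ phys 0x13FBB (huge @L0)  [1 reads]
#1 VA=0xA8440C0D596 (r,kernel):
  [0] read 0x11 idx=21: raw=0x16007 flags P=1 W=1 U=1 S=0
  [1] read 0x16 idx=17: raw=0x1A007 flags P=1 W=1 U=1 S=0
  [2] read 0x1A idx=6: raw=0x1C007 flags P=1 W=1 U=1 S=0
  [3] read 0x1C idx=13: raw=0x1D007 flags P=1 W=1 U=1 S=0
  ⇒ phys 0x1D596  [4 reads]

Access #1 fault: NONE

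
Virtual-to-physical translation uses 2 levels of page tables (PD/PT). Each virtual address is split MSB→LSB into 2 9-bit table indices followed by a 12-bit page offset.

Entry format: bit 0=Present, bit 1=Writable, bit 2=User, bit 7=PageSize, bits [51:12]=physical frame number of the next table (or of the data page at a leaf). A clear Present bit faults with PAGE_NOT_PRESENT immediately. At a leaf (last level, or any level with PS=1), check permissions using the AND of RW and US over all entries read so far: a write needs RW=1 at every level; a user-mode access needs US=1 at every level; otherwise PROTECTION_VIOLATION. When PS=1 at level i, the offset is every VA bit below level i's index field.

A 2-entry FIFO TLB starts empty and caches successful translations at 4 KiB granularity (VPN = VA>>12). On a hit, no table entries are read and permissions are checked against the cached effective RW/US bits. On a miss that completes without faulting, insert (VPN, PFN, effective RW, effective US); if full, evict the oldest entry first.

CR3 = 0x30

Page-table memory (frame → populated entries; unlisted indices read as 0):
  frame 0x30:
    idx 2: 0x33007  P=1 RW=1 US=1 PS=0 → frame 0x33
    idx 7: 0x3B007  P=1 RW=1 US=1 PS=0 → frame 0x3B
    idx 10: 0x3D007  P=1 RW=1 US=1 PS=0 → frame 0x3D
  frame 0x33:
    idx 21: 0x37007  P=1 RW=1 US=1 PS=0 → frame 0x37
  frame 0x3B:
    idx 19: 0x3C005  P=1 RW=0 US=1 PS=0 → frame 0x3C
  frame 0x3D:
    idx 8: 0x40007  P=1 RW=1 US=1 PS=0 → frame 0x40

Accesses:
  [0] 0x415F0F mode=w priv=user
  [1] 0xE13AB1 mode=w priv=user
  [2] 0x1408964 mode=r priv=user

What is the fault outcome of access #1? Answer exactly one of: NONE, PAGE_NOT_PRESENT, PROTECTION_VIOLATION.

Trace:
#0 VA=0x415F0F (w,user):
  L0: frame=0x30 idx=2 entry=0x33007 [P=1 RW=1 US=1 PS=0]
  L1: frame=0x33 idx=21 entry=0x37007 [P=1 RW=1 US=1 PS=0]
  ✓ 0x37F0F  — 2 lookups
#1 VA=0xE13AB1 (w,user):
  L0: frame=0x30 idx=7 entry=0x3B007 [P=1 RW=1 US=1 PS=0]
  L1: frame=0x3B idx=19 entry=0x3C005 [P=1 RW=0 US=1 PS=0]
  ✗ PROTECTION_VIOLATION  [2 reads]
#2 VA=0x1408964 (r,user):
  L0: frame=0x30 idx=10 entry=0x3D007 [P=1 RW=1 US=1 PS=0]
  L1: frame=0x3D idx=8 entry=0x40007 [P=1 RW=1 US=1 PS=0]
  ✓ 0x40964  — 2 lookups

Access #1 fault: PROTECTION_VIOLATION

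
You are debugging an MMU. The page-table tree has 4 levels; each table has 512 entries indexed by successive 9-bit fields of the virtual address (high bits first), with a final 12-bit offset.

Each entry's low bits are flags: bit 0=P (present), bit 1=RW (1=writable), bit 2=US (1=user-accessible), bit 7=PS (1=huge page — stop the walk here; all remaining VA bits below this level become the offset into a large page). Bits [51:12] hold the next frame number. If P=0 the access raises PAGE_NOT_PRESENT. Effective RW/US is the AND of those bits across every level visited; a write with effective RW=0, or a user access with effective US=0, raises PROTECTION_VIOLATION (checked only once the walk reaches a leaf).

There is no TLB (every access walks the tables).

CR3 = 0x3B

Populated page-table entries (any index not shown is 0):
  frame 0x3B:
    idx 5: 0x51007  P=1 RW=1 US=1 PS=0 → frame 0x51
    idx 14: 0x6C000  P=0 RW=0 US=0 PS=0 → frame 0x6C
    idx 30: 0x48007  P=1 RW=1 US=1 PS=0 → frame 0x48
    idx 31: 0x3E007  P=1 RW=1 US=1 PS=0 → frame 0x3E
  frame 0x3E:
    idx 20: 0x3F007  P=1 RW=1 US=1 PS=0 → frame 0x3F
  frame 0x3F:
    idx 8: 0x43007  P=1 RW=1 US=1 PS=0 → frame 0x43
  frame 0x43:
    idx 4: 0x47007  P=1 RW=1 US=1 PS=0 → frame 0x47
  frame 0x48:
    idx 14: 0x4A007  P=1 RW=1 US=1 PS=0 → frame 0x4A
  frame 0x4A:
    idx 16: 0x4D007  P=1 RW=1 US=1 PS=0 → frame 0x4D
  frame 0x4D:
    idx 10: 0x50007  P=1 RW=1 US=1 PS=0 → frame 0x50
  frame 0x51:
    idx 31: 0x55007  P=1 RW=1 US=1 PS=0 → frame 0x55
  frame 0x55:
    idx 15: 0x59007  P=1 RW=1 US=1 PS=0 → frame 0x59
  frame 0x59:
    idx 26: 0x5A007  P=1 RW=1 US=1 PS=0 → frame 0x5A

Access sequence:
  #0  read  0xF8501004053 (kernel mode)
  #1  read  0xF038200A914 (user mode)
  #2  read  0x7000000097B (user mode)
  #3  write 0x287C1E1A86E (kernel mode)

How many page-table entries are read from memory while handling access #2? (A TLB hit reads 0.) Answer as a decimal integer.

Walk each access:
#0 VA=0xF8501004053 (r,kernel):
  L0: frame=0x3B idx=31 entry=0x3E007 [P=1 RW=1 US=1 PS=0]
  L1: frame=0x3E idx=20 entry=0x3F007 [P=1 RW=1 US=1 PS=0]
  L2: frame=0x3F idx=8 entry=0x43007 [P=1 RW=1 US=1 PS=0]
  L3: frame=0x43 idx=4 entry=0x47007 [P=1 RW=1 US=1 PS=0]
  ✓ 0x47053  — 4 lookups
#1 VA=0xF038200A914 (r,user):
  L0: frame=0x3B idx=30 entry=0x48007 [P=1 RW=1 US=1 PS=0]
  L1: frame=0x48 idx=14 entry=0x4A007 [P=1 RW=1 US=1 PS=0]
  L2: frame=0x4A idx=16 entry=0x4D007 [P=1 RW=1 US=1 PS=0]
  L3: frame=0x4D idx=10 entry=0x50007 [P=1 RW=1 US=1 PS=0]
  ✓ 0x50914  — 4 lookups
#2 VA=0x7000000097B (r,user):
  L0: frame=0x3B idx=14 entry=0x6C000 [P=0 RW=0 US=0 PS=0]
  → PAGE_NOT_PRESENT  (1 entries read)
#3 VA=0x287C1E1A86E (w,kernel):
  L0: frame=0x3B idx=5 entry=0x51007 [P=1 RW=1 US=1 PS=0]
  L1: frame=0x51 idx=31 entry=0x55007 [P=1 RW=1 US=1 PS=0]
  L2: frame=0x55 idx=15 entry=0x59007 [P=1 RW=1 US=1 PS=0]
  L3: frame=0x59 idx=26 entry=0x5A007 [P=1 RW=1 US=1 PS=0]
  ✓ 0x5A86E  — 4 lookups

Entries read for #2: 1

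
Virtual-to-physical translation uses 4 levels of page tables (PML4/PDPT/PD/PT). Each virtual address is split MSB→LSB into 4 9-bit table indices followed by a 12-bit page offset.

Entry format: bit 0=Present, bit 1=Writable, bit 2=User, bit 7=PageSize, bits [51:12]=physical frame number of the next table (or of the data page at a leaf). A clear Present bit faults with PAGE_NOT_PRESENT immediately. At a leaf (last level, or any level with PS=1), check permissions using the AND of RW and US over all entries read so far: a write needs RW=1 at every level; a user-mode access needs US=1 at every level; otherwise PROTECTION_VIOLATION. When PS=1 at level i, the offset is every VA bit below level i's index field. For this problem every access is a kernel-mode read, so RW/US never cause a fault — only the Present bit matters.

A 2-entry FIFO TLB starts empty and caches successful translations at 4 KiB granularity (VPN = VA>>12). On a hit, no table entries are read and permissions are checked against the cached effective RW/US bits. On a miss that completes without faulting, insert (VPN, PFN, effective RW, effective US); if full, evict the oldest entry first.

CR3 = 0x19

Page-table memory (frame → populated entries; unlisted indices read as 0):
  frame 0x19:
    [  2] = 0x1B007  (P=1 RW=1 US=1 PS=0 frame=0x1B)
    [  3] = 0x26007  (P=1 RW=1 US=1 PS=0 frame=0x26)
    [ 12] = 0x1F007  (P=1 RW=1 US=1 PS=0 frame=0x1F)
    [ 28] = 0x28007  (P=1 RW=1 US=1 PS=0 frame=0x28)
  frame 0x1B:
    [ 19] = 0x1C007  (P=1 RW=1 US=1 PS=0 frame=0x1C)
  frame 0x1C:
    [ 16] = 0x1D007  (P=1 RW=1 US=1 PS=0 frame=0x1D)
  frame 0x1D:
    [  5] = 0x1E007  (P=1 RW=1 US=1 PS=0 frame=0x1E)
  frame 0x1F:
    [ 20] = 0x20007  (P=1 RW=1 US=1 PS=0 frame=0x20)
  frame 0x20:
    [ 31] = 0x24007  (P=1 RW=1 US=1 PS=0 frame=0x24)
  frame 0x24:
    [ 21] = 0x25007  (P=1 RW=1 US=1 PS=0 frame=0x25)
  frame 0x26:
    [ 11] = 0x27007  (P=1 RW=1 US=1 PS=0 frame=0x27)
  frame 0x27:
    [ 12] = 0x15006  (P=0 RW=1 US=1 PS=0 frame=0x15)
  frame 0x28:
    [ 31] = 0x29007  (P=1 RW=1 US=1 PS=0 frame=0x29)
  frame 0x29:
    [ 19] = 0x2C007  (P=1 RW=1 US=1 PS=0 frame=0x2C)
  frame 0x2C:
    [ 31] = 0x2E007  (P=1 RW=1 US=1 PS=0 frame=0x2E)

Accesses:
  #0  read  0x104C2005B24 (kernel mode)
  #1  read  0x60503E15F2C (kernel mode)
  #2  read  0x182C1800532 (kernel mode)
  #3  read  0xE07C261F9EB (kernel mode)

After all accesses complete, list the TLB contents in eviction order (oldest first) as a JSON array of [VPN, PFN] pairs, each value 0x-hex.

Trace:
#0 VA=0x104C2005B24 (r,kernel):
  L0: frame=0x19 idx=2 entry=0x1B007 [P=1 RW=1 US=1 PS=0]
  L1: frame=0x1B idx=19 entry=0x1C007 [P=1 RW=1 US=1 PS=0]
  L2: frame=0x1C idx=16 entry=0x1D007 [P=1 RW=1 US=1 PS=0]
  L3: frame=0x1D idx=5 entry=0x1E007 [P=1 RW=1 US=1 PS=0]
  ⇒ phys 0x1EB24  [4 reads]
#1 VA=0x60503E15F2C (r,kernel):
  L0: frame=0x19 idx=12 entry=0x1F007 [P=1 RW=1 US=1 PS=0]
  L1: frame=0x1F idx=20 entry=0x20007 [P=1 RW=1 US=1 PS=0]
  L2: frame=0x20 idx=31 entry=0x24007 [P=1 RW=1 US=1 PS=0]
  L3: frame=0x24 idx=21 entry=0x25007 [P=1 RW=1 US=1 PS=0]
  ⇒ phys 0x25F2C  [4 reads]
#2 VA=0x182C1800532 (r,kernel):
  L0: frame=0x19 idx=3 entry=0x26007 [P=1 RW=1 US=1 PS=0]
  L1: frame=0x26 idx=11 entry=0x27007 [P=1 RW=1 US=1 PS=0]
  L2: frame=0x27 idx=12 entry=0x15006 [P=0 RW=1 US=1 PS=0]
  ✗ PAGE_NOT_PRESENT  [3 reads]
#3 VA=0xE07C261F9EB (r,kernel):
  L0: frame=0x19 idx=28 entry=0x28007 [P=1 RW=1 US=1 PS=0]
  L1: frame=0x28 idx=31 entry=0x29007 [P=1 RW=1 US=1 PS=0]
  L2: frame=0x29 idx=19 entry=0x2C007 [P=1 RW=1 US=1 PS=0]
  L3: frame=0x2C idx=31 entry=0x2E007 [P=1 RW=1 US=1 PS=0]
  ⇒ phys 0x2E9EB  [4 reads]

TLB: [["0x60503E15", "0x25"], ["0xE07C261F", "0x2E"]]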